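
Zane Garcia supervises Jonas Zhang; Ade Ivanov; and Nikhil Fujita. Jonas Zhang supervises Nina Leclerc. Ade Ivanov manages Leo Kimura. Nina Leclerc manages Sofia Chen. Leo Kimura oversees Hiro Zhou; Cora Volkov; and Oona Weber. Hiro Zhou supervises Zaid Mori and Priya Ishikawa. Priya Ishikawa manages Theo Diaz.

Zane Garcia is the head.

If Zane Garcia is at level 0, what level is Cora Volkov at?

Chain from Cora Volkov up to Zane Garcia: Cora Volkov → Leo Kimura → Ade Ivanov → Zane Garcia. That is 3 steps up, so Cora Volkov is 3 levels below Zane Garcia.

3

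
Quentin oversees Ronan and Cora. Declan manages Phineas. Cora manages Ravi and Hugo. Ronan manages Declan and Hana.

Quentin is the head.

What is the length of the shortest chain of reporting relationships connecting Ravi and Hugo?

2

Ravi is 1 level below Cora, and Hugo is 1 level below Cora (their lowest common manager). The shortest path runs up from Ravi to Cora and back down to Hugo: 1 + 1 = 2 links.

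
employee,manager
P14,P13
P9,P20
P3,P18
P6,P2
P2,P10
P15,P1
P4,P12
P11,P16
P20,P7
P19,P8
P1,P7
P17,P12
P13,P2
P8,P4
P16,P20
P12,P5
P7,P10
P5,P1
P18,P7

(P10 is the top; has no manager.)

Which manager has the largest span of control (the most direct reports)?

Direct-report counts: P10 has 2; P2 has 2; P13 has 1; P7 has 3; P18 has 1; P1 has 2; P5 has 1; P12 has 2; P4 has 1; P8 has 1; P20 has 2; P16 has 1. The largest is 3, held by P7.

P7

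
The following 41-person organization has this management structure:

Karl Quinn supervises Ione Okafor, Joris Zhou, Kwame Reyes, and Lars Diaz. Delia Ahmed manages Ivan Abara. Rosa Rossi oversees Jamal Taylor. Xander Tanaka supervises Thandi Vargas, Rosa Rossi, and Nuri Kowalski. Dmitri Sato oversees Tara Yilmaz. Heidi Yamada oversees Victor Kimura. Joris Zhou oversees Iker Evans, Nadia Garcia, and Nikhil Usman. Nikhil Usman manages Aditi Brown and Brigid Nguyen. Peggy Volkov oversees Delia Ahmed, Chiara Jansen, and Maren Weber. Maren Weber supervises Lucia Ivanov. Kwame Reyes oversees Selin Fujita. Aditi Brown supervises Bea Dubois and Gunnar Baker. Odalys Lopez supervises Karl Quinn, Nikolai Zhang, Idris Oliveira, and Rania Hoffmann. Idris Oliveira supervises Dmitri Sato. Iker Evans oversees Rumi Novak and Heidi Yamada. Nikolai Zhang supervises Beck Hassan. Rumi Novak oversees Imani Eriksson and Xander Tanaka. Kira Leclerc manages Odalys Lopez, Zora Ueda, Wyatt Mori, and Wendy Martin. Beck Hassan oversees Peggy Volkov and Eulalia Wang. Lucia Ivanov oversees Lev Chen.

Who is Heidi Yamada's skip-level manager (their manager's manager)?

Joris Zhou

Heidi Yamada reports to Iker Evans, and Iker Evans reports to Joris Zhou. So Heidi Yamada's skip-level manager is Joris Zhou.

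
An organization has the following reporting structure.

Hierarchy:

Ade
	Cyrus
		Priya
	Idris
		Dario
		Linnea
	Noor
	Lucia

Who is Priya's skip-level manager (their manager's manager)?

Ade

Priya reports to Cyrus, and Cyrus reports to Ade. So Priya's skip-level manager is Ade.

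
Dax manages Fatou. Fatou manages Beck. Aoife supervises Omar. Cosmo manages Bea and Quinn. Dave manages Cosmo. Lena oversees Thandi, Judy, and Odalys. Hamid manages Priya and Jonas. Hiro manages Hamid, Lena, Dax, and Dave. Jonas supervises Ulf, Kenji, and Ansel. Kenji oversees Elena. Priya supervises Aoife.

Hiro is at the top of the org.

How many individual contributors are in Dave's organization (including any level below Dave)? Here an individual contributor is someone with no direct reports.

The people in Dave's organization with no one reporting to them are Bea, Quinn. That is 2.

2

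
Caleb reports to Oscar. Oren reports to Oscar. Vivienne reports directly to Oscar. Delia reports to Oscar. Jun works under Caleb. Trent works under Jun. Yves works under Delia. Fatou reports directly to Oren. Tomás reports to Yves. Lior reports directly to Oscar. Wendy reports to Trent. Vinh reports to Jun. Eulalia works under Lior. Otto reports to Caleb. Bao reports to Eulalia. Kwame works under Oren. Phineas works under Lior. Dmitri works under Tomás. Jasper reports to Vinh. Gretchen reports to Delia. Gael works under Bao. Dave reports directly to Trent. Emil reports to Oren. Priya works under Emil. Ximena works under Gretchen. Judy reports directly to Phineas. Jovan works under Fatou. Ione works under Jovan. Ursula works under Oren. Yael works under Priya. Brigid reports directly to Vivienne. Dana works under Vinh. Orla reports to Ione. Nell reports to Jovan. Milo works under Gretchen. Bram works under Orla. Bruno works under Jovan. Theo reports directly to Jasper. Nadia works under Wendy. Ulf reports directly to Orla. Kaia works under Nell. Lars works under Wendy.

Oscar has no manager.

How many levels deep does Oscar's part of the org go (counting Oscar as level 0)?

6

The longest chain under Oscar runs Oscar → Oren → Fatou → Jovan → Ione → Orla → Ulf, which is 6 levels below Oscar.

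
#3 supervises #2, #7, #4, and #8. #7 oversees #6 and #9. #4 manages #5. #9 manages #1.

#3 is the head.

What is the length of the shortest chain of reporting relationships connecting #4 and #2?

#4 is 1 level below #3, and #2 is 1 level below #3 (their lowest common manager). The shortest path runs up from #4 to #3 and back down to #2: 1 + 1 = 2 links.

2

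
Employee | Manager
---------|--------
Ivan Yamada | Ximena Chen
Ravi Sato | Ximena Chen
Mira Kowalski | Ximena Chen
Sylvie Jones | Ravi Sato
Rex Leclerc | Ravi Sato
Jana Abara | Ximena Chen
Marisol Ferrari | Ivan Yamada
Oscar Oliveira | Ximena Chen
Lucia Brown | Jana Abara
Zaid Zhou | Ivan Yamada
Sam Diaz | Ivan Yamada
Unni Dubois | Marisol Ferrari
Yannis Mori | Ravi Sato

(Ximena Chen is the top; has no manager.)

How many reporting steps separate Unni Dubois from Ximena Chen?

3

Chain from Unni Dubois up to Ximena Chen: Unni Dubois → Marisol Ferrari → Ivan Yamada → Ximena Chen. That is 3 steps up, so Unni Dubois is 3 levels below Ximena Chen.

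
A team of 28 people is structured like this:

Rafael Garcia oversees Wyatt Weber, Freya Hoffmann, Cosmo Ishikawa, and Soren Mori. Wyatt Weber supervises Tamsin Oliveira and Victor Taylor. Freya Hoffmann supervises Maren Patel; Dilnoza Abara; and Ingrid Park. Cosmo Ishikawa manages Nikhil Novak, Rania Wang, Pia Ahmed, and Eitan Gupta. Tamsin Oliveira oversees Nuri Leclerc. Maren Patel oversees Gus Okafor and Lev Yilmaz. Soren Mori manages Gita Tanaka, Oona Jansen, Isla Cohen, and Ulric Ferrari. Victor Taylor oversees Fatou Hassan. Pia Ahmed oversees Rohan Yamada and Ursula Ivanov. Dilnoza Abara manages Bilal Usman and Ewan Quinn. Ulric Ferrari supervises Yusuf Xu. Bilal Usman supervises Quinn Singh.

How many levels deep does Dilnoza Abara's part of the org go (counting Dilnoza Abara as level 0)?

The longest chain under Dilnoza Abara runs Dilnoza Abara → Bilal Usman → Quinn Singh, which is 2 levels below Dilnoza Abara.

2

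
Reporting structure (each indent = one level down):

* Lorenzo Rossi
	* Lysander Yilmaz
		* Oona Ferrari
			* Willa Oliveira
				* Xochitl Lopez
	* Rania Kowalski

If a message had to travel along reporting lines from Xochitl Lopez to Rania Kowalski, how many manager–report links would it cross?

5

Xochitl Lopez is 4 levels below Lorenzo Rossi, and Rania Kowalski is 1 level below Lorenzo Rossi (their lowest common manager). The shortest path runs up from Xochitl Lopez to Lorenzo Rossi and back down to Rania Kowalski: 4 + 1 = 5 links.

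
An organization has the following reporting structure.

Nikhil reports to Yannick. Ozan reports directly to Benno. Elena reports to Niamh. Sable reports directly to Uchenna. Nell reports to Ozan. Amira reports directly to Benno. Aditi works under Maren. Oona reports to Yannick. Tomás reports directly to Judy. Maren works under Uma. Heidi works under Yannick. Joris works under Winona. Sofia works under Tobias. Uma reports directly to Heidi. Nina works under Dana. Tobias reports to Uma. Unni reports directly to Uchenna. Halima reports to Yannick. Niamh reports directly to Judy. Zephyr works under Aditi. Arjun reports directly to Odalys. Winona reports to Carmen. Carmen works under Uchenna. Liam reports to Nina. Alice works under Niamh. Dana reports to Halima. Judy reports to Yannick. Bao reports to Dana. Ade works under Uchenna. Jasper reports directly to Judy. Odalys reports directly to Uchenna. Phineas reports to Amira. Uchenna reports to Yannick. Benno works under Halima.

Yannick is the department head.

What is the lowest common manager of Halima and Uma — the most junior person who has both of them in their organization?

Yannick

Halima's chain of managers is Yannick. Uma's chain of managers is Heidi, Yannick. The first manager that appears in both chains is Yannick.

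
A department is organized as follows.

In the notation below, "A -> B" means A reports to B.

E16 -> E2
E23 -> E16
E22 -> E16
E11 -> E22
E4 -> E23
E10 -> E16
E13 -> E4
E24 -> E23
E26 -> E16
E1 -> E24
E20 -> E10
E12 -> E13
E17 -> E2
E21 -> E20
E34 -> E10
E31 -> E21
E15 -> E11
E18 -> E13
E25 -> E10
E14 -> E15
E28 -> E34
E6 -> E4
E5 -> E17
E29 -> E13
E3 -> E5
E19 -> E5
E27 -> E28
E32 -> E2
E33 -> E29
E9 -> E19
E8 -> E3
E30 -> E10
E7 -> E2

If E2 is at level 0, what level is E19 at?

3

Chain from E19 up to E2: E19 → E5 → E17 → E2. That is 3 steps up, so E19 is 3 levels below E2.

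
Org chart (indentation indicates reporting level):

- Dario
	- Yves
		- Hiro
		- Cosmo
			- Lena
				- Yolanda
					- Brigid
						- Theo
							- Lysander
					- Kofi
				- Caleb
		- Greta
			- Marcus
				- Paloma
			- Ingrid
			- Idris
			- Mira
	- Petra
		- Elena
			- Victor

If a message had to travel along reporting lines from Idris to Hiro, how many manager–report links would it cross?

Idris is 2 levels below Yves, and Hiro is 1 level below Yves (their lowest common manager). The shortest path runs up from Idris to Yves and back down to Hiro: 2 + 1 = 3 links.

3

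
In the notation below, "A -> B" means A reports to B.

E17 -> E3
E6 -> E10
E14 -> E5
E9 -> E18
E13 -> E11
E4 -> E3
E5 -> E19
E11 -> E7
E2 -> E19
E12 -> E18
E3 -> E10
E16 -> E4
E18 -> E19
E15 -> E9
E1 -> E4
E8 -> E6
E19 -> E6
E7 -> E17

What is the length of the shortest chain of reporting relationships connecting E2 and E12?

E2 is 1 level below E19, and E12 is 2 levels below E19 (their lowest common manager). The shortest path runs up from E2 to E19 and back down to E12: 1 + 2 = 3 links.

3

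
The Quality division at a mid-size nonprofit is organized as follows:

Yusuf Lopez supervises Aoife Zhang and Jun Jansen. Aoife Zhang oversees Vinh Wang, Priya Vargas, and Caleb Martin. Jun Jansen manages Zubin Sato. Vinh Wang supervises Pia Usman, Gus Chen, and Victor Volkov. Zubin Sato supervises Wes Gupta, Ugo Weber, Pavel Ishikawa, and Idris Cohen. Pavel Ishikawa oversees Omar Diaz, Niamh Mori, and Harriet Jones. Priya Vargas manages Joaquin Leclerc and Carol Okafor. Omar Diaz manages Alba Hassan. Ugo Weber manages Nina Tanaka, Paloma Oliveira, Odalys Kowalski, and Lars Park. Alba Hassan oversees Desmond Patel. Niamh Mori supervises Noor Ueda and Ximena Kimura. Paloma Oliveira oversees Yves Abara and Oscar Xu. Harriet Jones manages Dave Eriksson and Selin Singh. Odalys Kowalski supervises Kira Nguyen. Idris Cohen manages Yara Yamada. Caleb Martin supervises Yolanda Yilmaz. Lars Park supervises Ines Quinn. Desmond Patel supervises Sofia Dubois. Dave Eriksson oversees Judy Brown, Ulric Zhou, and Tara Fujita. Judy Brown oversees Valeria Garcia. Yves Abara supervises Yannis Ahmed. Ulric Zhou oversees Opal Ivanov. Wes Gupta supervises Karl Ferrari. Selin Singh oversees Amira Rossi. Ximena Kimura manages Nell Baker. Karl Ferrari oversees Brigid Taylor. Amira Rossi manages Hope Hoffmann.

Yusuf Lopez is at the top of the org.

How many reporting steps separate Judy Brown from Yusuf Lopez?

6

Chain from Judy Brown up to Yusuf Lopez: Judy Brown → Dave Eriksson → Harriet Jones → Pavel Ishikawa → Zubin Sato → Jun Jansen → Yusuf Lopez. That is 6 steps up, so Judy Brown is 6 levels below Yusuf Lopez.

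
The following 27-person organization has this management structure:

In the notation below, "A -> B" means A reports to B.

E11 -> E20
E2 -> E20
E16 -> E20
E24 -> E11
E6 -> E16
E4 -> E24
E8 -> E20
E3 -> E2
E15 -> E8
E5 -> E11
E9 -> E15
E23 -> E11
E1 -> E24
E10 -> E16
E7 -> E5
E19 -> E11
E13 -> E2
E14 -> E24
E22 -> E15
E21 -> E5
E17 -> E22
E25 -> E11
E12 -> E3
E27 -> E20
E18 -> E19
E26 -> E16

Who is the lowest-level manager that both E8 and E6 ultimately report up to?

E8's chain of managers is E20. E6's chain of managers is E16, E20. The first manager that appears in both chains is E20.

E20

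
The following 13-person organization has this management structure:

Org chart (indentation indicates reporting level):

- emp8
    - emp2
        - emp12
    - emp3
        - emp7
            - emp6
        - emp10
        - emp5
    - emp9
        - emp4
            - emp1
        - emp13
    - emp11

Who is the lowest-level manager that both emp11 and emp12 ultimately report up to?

emp8

emp11's chain of managers is emp8. emp12's chain of managers is emp2, emp8. The first manager that appears in both chains is emp8.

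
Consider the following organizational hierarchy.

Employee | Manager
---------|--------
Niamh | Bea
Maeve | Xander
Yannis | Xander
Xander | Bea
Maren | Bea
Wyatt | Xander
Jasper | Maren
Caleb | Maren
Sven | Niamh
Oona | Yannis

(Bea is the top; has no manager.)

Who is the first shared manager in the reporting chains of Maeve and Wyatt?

Xander

Maeve's chain of managers is Xander, Bea. Wyatt's chain of managers is Xander, Bea. The first manager that appears in both chains is Xander.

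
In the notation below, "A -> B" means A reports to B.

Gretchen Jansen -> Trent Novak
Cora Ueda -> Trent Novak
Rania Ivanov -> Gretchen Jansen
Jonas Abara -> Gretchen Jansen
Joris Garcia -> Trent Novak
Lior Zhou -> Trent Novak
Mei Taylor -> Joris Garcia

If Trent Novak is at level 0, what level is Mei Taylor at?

Chain from Mei Taylor up to Trent Novak: Mei Taylor → Joris Garcia → Trent Novak. That is 2 steps up, so Mei Taylor is 2 levels below Trent Novak.

2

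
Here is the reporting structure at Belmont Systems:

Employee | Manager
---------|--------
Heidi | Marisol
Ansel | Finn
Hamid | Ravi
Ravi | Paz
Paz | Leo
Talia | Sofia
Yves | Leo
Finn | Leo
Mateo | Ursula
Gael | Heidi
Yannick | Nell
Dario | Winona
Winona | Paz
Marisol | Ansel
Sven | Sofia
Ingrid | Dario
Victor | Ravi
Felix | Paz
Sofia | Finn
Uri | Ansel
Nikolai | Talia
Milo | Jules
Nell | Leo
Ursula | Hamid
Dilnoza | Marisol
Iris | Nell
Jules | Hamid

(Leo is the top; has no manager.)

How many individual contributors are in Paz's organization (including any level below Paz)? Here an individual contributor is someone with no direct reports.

The people in Paz's organization with no one reporting to them are Felix, Ingrid, Victor, Mateo, Milo. That is 5.

5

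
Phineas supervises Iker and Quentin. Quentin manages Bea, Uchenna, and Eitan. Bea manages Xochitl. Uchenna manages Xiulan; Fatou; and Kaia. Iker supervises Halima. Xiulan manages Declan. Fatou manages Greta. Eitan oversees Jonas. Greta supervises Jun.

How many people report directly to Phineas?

2

Phineas directly manages Quentin, Iker. That is 2 direct reports.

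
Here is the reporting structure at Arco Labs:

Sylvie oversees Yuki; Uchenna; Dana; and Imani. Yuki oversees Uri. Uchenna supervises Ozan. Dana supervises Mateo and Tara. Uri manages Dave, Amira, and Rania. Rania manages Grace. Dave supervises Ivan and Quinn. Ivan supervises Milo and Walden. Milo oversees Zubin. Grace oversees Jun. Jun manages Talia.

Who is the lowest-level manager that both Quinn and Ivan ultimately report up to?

Quinn's chain of managers is Dave, Uri, Yuki, Sylvie. Ivan's chain of managers is Dave, Uri, Yuki, Sylvie. The first manager that appears in both chains is Dave.

Dave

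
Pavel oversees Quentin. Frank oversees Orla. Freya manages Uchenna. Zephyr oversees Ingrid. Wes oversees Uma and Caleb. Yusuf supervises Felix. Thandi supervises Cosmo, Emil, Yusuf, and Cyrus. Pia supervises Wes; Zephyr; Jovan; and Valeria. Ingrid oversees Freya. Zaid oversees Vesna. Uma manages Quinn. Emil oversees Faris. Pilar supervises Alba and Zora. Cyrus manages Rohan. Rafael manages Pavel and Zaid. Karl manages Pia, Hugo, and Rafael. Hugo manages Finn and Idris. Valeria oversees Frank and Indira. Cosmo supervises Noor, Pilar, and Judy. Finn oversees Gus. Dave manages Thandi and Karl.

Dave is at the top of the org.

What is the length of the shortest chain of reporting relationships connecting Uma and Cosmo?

6

Uma is 4 levels below Dave, and Cosmo is 2 levels below Dave (their lowest common manager). The shortest path runs up from Uma to Dave and back down to Cosmo: 4 + 2 = 6 links.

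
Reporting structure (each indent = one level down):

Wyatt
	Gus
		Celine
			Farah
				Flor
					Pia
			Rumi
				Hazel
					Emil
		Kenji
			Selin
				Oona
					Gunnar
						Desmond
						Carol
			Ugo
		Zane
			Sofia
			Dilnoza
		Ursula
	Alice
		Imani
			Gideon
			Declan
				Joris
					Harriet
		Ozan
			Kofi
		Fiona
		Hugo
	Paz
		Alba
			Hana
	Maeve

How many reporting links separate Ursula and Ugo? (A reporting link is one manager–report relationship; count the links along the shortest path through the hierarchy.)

Ursula is 1 level below Gus, and Ugo is 2 levels below Gus (their lowest common manager). The shortest path runs up from Ursula to Gus and back down to Ugo: 1 + 2 = 3 links.

3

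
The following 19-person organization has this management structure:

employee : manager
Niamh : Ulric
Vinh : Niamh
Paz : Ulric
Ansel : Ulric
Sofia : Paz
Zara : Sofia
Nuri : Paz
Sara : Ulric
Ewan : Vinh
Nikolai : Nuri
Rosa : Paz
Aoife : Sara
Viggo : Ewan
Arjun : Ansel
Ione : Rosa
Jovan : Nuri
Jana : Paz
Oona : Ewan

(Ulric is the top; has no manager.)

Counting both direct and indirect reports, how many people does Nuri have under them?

2

Nuri directly manages Nikolai, Jovan. Nikolai has no reports. Jovan has no reports. So Nuri's organization is 2 direct reports plus everyone under them: 1 + 1 = 2.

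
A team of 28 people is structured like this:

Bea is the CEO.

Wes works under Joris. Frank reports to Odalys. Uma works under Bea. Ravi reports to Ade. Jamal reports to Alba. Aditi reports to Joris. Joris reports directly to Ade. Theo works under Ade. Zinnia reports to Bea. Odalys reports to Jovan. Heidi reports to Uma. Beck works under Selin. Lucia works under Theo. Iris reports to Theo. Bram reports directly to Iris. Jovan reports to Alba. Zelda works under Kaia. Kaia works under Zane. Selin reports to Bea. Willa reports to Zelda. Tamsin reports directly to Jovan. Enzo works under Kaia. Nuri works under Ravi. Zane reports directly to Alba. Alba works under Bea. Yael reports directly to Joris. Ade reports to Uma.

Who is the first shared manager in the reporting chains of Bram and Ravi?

Bram's chain of managers is Iris, Theo, Ade, Uma, Bea. Ravi's chain of managers is Ade, Uma, Bea. The first manager that appears in both chains is Ade.

Ade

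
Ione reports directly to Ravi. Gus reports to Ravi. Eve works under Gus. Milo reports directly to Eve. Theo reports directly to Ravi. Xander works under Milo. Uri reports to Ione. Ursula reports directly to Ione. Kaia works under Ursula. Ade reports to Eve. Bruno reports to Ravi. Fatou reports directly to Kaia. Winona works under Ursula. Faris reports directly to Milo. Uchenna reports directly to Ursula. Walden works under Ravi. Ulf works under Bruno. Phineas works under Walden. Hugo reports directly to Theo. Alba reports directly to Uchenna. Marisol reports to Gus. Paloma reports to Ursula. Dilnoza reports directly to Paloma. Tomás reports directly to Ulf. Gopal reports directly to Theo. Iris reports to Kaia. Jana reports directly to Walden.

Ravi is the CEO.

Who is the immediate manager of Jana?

Walden

Jana reports directly to Walden.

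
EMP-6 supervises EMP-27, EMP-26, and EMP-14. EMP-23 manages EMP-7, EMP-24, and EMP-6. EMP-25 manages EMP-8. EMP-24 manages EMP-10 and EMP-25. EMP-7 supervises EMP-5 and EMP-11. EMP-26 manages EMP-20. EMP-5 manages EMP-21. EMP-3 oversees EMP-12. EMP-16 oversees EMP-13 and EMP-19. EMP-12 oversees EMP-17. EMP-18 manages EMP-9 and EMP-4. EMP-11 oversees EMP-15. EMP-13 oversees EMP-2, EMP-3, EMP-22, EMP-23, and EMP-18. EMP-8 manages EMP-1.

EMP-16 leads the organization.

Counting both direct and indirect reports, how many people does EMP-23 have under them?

EMP-23 directly manages EMP-7, EMP-24, EMP-6. Under EMP-7: EMP-11, EMP-15, EMP-5, EMP-21 (4). Under EMP-24: EMP-25, EMP-8, EMP-1, EMP-10 (4). Under EMP-6: EMP-14, EMP-26, EMP-20, EMP-27 (4). So EMP-23's organization is 3 direct reports plus everyone under them: 5 + 5 + 5 = 15.

15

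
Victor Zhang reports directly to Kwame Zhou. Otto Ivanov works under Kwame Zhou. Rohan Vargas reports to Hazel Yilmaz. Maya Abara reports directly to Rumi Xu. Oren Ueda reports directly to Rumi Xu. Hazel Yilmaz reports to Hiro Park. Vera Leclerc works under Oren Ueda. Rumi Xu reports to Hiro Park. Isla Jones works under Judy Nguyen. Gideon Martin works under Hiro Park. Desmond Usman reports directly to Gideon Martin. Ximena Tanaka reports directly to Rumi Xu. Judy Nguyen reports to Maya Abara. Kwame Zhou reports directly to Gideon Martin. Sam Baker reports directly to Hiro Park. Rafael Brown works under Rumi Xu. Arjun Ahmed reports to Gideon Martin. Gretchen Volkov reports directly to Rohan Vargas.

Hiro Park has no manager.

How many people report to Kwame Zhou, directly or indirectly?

Kwame Zhou directly manages Victor Zhang, Otto Ivanov. Victor Zhang has no reports. Otto Ivanov has no reports. So Kwame Zhou's organization is 2 direct reports plus everyone under them: 1 + 1 = 2.

2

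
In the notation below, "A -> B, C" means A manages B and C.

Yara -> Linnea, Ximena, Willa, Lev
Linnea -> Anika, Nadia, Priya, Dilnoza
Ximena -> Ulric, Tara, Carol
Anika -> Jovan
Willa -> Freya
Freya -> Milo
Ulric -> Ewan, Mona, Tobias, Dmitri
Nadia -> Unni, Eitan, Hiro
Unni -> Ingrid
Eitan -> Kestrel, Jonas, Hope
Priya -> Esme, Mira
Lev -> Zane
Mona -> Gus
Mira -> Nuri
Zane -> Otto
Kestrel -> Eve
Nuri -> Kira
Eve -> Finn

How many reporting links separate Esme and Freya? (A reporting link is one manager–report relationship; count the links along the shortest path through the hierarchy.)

Esme is 3 levels below Yara, and Freya is 2 levels below Yara (their lowest common manager). The shortest path runs up from Esme to Yara and back down to Freya: 3 + 2 = 5 links.

5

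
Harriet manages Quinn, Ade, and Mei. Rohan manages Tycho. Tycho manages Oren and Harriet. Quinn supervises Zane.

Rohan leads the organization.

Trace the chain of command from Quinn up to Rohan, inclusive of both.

Quinn reports to Harriet. Harriet reports to Tycho. Tycho reports to Rohan. Rohan is at the top.

Quinn -> Harriet -> Tycho -> Rohan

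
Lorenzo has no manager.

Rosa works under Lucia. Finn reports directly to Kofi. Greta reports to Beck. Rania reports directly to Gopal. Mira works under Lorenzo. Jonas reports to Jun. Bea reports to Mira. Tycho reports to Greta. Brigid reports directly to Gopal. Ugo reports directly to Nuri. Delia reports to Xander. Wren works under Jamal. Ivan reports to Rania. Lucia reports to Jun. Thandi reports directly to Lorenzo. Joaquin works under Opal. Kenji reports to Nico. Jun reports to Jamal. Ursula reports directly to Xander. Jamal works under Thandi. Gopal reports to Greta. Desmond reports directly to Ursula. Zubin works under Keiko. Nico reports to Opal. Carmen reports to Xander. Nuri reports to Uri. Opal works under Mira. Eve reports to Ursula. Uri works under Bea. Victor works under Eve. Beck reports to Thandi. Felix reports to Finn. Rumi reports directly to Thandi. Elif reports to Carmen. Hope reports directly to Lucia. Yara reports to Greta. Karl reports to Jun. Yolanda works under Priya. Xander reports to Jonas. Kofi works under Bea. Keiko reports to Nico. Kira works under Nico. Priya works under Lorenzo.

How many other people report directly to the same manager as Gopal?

2

Gopal reports to Greta. Greta's other direct reports are Yara, Tycho — 2 peers.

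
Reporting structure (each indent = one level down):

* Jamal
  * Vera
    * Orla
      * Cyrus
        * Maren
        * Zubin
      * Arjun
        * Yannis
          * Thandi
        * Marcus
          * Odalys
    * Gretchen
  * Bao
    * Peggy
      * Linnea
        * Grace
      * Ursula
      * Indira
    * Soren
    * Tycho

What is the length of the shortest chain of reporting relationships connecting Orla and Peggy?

4

Orla is 2 levels below Jamal, and Peggy is 2 levels below Jamal (their lowest common manager). The shortest path runs up from Orla to Jamal and back down to Peggy: 2 + 2 = 4 links.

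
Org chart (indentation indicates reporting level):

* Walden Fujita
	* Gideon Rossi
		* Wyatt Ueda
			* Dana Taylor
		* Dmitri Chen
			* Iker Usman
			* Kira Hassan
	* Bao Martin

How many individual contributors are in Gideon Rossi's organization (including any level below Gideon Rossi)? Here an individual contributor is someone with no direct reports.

3

The people in Gideon Rossi's organization with no one reporting to them are Kira Hassan, Iker Usman, Dana Taylor. That is 3.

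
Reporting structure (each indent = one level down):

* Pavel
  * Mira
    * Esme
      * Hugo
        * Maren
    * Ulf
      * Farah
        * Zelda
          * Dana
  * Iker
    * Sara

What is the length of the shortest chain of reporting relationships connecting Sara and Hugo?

5

Sara is 2 levels below Pavel, and Hugo is 3 levels below Pavel (their lowest common manager). The shortest path runs up from Sara to Pavel and back down to Hugo: 2 + 3 = 5 links.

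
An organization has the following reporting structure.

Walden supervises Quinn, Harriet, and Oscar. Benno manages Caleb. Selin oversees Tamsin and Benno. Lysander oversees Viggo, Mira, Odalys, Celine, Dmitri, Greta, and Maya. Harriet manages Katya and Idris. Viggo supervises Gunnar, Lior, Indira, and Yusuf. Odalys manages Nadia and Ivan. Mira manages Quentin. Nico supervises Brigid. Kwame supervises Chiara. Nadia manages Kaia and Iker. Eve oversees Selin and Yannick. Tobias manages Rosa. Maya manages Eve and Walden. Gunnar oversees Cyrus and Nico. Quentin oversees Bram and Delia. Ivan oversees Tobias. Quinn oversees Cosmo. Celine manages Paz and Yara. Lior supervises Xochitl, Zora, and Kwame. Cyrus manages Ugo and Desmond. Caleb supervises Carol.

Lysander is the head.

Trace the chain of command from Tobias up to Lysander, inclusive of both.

Tobias reports to Ivan. Ivan reports to Odalys. Odalys reports to Lysander. Lysander is at the top.

Tobias -> Ivan -> Odalys -> Lysander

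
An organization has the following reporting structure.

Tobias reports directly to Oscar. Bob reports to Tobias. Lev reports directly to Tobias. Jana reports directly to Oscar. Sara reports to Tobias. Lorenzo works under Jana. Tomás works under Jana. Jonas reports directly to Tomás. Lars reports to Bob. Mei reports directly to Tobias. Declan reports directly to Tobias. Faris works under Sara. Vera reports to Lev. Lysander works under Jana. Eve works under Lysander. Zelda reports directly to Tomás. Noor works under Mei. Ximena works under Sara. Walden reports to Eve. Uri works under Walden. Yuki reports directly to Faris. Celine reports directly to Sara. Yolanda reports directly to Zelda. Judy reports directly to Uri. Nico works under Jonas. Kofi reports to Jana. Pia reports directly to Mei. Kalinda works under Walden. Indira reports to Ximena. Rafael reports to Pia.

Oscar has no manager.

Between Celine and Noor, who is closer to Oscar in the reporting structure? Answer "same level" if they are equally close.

Both Celine and Noor are 3 levels below Oscar.

same level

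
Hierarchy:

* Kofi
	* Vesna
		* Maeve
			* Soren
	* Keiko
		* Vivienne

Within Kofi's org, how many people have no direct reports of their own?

The people in Kofi's organization with no one reporting to them are Vivienne, Soren. That is 2.

2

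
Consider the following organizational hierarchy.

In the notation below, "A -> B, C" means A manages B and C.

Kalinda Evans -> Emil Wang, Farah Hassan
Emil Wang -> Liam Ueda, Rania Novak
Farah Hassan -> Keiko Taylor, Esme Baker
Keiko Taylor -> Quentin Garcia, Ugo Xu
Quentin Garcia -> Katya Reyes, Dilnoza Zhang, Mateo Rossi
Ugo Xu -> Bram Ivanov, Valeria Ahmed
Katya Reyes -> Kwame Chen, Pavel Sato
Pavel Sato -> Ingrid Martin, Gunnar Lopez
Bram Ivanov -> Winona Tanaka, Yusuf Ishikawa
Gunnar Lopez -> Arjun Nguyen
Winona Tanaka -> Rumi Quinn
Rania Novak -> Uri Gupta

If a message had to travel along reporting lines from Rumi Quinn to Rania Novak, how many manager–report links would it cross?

8

Rumi Quinn is 6 levels below Kalinda Evans, and Rania Novak is 2 levels below Kalinda Evans (their lowest common manager). The shortest path runs up from Rumi Quinn to Kalinda Evans and back down to Rania Novak: 6 + 2 = 8 links.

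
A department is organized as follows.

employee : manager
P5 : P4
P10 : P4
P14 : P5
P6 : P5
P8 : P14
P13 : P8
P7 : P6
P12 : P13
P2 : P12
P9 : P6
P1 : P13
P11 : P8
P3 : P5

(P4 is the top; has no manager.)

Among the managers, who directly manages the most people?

Direct-report counts: P4 has 2; P5 has 3; P6 has 2; P14 has 1; P8 has 2; P13 has 2; P12 has 1. The largest is 3, held by P5.

P5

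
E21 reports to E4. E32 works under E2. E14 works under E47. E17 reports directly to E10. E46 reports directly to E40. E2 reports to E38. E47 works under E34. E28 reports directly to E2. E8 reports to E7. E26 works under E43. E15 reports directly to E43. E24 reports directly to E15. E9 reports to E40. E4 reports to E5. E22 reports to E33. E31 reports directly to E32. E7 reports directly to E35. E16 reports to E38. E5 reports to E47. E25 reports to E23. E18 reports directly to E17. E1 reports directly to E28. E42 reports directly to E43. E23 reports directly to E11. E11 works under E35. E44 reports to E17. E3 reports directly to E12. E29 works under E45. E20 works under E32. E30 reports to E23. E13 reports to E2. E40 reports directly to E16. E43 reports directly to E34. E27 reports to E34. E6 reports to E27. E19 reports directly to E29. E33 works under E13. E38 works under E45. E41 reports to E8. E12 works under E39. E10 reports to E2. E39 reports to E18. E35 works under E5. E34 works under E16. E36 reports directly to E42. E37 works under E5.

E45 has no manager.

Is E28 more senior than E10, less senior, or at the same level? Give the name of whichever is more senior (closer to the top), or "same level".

same level

Both E28 and E10 are 3 levels below E45.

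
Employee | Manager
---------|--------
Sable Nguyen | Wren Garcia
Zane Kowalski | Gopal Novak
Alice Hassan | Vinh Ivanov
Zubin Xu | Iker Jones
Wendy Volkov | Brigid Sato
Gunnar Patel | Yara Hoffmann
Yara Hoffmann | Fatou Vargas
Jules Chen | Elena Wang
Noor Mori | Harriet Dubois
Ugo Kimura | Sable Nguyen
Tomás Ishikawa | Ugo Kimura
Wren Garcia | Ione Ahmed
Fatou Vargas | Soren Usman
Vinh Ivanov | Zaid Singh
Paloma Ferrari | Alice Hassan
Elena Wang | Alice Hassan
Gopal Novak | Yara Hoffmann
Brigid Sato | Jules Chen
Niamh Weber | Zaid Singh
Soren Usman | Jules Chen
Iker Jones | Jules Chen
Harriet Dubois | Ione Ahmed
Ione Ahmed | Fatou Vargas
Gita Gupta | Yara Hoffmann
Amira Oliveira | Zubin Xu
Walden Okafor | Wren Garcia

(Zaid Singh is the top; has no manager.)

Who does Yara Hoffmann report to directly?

Yara Hoffmann reports directly to Fatou Vargas.

Fatou Vargas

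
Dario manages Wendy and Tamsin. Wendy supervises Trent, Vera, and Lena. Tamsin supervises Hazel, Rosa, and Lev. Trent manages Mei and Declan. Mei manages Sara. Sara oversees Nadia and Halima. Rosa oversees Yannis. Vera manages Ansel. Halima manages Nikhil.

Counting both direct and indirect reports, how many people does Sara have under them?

Sara directly manages Nadia, Halima. Nadia has no reports. Under Halima: Nikhil (1). So Sara's organization is 2 direct reports plus everyone under them: 1 + 2 = 3.

3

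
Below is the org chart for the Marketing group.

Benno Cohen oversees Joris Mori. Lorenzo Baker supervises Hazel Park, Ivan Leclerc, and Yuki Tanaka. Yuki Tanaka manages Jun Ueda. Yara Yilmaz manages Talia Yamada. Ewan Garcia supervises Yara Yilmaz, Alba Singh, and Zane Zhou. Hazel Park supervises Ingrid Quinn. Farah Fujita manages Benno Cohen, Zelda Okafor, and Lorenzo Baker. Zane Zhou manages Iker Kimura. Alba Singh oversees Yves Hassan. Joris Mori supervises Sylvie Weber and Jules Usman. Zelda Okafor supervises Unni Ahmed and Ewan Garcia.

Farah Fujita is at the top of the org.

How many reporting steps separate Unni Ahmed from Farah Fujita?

2

Chain from Unni Ahmed up to Farah Fujita: Unni Ahmed → Zelda Okafor → Farah Fujita. That is 2 steps up, so Unni Ahmed is 2 levels below Farah Fujita.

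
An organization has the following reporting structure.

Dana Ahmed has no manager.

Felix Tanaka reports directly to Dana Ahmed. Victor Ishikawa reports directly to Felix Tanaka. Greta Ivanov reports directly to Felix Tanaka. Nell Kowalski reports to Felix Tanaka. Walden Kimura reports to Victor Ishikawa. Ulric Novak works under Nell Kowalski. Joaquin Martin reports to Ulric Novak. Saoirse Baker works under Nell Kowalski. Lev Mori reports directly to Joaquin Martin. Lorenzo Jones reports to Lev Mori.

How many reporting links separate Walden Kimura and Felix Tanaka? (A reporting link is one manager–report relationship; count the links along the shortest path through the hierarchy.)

2

Walden Kimura is in Felix Tanaka's organization: the chain from Walden Kimura up to Felix Tanaka is Walden Kimura → Victor Ishikawa → Felix Tanaka, which is 2 links.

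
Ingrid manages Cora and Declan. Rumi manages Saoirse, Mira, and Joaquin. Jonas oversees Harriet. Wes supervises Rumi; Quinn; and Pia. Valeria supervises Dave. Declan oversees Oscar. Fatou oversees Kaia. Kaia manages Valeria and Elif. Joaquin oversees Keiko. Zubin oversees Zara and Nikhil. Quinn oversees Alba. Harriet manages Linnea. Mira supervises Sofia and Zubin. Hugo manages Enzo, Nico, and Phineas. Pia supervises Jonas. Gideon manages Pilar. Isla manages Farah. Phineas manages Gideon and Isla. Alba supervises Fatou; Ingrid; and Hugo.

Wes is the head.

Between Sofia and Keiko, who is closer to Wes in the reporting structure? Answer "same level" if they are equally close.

Both Sofia and Keiko are 3 levels below Wes.

same level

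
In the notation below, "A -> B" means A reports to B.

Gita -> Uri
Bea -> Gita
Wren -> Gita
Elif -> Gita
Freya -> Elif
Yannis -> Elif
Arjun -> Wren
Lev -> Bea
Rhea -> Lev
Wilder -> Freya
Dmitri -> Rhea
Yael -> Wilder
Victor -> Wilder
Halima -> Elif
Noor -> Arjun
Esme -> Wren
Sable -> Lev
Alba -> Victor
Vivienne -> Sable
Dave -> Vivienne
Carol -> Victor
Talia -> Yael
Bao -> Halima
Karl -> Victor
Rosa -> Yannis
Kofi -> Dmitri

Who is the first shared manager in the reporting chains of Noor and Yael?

Gita

Noor's chain of managers is Arjun, Wren, Gita, Uri. Yael's chain of managers is Wilder, Freya, Elif, Gita, Uri. The first manager that appears in both chains is Gita.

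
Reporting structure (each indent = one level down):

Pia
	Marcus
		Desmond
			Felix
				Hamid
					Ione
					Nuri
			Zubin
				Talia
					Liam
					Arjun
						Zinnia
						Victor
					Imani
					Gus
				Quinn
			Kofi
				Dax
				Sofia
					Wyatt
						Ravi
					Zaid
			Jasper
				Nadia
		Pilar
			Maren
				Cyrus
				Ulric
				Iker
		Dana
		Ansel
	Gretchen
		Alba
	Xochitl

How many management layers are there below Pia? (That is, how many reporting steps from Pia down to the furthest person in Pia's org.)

The longest chain under Pia runs Pia → Marcus → Desmond → Kofi → Sofia → Wyatt → Ravi, which is 6 levels below Pia.

6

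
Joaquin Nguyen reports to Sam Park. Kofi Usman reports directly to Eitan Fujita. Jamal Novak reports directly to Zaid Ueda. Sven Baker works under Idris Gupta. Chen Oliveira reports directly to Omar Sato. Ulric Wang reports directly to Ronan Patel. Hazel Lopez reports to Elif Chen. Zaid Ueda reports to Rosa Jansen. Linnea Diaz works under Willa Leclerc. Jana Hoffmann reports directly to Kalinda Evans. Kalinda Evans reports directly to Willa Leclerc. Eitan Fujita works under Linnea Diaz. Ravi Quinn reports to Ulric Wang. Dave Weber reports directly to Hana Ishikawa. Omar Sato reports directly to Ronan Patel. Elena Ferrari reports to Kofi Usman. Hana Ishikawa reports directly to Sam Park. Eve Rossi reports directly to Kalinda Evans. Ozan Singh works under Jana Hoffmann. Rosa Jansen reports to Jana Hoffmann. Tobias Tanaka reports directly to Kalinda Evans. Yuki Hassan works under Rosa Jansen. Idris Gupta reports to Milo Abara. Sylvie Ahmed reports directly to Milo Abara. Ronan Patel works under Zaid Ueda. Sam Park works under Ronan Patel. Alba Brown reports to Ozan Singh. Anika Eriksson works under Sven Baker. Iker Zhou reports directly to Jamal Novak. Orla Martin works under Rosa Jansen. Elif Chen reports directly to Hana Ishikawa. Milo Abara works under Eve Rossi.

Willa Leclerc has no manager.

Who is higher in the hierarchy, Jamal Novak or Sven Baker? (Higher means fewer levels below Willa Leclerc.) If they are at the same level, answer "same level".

same level

Both Jamal Novak and Sven Baker are 5 levels below Willa Leclerc.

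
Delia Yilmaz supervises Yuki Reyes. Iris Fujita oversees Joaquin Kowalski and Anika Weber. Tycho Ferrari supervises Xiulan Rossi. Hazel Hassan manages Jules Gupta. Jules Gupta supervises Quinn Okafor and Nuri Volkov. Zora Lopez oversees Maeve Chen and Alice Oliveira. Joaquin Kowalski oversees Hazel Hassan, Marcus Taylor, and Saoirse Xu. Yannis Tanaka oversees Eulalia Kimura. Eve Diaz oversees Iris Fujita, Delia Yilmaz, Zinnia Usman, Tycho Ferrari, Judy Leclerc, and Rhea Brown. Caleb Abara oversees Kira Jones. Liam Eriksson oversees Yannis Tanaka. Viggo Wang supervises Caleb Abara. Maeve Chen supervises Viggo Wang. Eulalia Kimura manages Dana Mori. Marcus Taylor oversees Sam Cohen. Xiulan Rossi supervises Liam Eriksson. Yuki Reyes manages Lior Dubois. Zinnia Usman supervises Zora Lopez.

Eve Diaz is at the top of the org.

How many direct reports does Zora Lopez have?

2

Zora Lopez directly manages Maeve Chen, Alice Oliveira. That is 2 direct reports.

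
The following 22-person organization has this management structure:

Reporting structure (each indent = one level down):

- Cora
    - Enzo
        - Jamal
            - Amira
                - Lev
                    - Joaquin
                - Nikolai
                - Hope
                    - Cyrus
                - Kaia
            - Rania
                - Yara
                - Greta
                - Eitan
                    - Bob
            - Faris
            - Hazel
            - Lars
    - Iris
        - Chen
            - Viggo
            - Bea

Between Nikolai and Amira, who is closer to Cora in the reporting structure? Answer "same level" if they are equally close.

Amira

Nikolai is 4 levels below Cora; Amira is 3. Amira is higher.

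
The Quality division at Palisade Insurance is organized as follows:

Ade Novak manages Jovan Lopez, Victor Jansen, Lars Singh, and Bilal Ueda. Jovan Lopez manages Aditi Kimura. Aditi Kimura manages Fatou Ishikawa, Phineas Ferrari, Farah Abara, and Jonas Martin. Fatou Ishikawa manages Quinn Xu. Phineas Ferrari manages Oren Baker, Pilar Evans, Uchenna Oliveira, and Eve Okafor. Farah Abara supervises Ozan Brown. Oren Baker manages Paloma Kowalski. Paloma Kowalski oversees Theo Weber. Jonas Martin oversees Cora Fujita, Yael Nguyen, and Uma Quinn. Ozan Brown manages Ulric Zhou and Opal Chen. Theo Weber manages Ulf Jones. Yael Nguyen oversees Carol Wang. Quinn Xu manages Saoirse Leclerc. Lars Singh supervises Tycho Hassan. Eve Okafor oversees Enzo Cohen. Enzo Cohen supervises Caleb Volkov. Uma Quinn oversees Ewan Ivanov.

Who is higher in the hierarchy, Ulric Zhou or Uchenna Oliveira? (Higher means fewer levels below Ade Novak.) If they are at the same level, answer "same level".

Uchenna Oliveira

Ulric Zhou is 5 levels below Ade Novak; Uchenna Oliveira is 4. Uchenna Oliveira is higher.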